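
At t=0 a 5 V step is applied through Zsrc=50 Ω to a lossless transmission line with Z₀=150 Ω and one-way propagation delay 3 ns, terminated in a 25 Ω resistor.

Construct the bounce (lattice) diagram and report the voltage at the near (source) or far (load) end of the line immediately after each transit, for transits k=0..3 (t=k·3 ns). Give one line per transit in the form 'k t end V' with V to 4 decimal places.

0 0 source 3.7500
1 3 load 1.0714
2 6 source 2.4107
3 9 load 1.4541

Γ_L=-0.714286, Γ_S=-0.500000; launch V₁=5·150/200=3.750000
k=0 src: V=3.7500
k=1 load: inc=3.750000, refl=3.750000·-0.714286=-2.6786; V=0.000000+3.750000+-2.678571=1.0714
k=2 src: inc=-2.678571, refl=-2.678571·-0.500000=1.3393; V=3.750000+-2.678571+1.339286=2.4107
k=3 load: inc=1.339286, refl=1.339286·-0.714286=-0.9566; V=1.071429+1.339286+-0.956633=1.4541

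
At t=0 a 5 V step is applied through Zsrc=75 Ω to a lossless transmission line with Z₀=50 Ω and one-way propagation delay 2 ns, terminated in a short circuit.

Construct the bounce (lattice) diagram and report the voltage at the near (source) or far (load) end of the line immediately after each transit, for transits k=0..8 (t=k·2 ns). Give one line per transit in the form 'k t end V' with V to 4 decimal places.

0 0 source 2.0000
1 2 load 0.0000
2 4 source -0.4000
3 6 load 0.0000
4 8 source 0.0800
5 10 load 0.0000
6 12 source -0.0160
7 14 load 0.0000
8 16 source 0.0032

Γ_L=-1.000000, Γ_S=0.200000; launch V₁=5·50/125=2.000000
k=0 src: V=2.0000
k=1 load: inc=2.000000, refl=2.000000·-1.000000=-2.0000; V=0.000000+2.000000+-2.000000=0.0000
k=2 src: inc=-2.000000, refl=-2.000000·0.200000=-0.4000; V=2.000000+-2.000000+-0.400000=-0.4000
k=3 load: inc=-0.400000, refl=-0.400000·-1.000000=0.4000; V=0.000000+-0.400000+0.400000=0.0000
k=4 src: inc=0.400000, refl=0.400000·0.200000=0.0800; V=-0.400000+0.400000+0.080000=0.0800
k=5 load: inc=0.080000, refl=0.080000·-1.000000=-0.0800; V=0.000000+0.080000+-0.080000=0.0000
k=6 src: inc=-0.080000, refl=-0.080000·0.200000=-0.0160; V=0.080000+-0.080000+-0.016000=-0.0160
k=7 load: inc=-0.016000, refl=-0.016000·-1.000000=0.0160; V=0.000000+-0.016000+0.016000=0.0000
k=8 src: inc=0.016000, refl=0.016000·0.200000=0.0032; V=-0.016000+0.016000+0.003200=0.0032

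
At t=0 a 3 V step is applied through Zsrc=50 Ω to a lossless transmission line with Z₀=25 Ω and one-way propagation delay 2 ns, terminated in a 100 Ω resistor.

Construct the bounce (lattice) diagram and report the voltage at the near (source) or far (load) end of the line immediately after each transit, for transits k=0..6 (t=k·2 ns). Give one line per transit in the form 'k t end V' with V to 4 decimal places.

Γ_L=0.600000, Γ_S=0.333333; launch V₁=3·25/75=1.000000
k=0 src: V=1.0000
k=1 load: inc=1.000000, refl=1.000000·0.600000=0.6000; V=0.000000+1.000000+0.600000=1.6000
k=2 src: inc=0.600000, refl=0.600000·0.333333=0.2000; V=1.000000+0.600000+0.200000=1.8000
k=3 load: inc=0.200000, refl=0.200000·0.600000=0.1200; V=1.600000+0.200000+0.120000=1.9200
k=4 src: inc=0.120000, refl=0.120000·0.333333=0.0400; V=1.800000+0.120000+0.040000=1.9600
k=5 load: inc=0.040000, refl=0.040000·0.600000=0.0240; V=1.920000+0.040000+0.024000=1.9840
k=6 src: inc=0.024000, refl=0.024000·0.333333=0.0080; V=1.960000+0.024000+0.008000=1.9920

0 0 source 1.0000
1 2 load 1.6000
2 4 source 1.8000
3 6 load 1.9200
4 8 source 1.9600
5 10 load 1.9840
6 12 source 1.9920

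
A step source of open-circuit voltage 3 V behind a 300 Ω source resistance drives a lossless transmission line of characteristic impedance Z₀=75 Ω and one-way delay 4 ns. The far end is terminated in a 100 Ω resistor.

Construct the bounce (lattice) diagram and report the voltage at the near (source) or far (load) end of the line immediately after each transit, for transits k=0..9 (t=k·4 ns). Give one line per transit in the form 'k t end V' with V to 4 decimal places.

Γ_L=0.142857, Γ_S=0.600000; launch V₁=3·75/375=0.600000
k=0 src: V=0.6000
k=1 load: inc=0.600000, refl=0.600000·0.142857=0.0857; V=0.000000+0.600000+0.085714=0.6857
k=2 src: inc=0.085714, refl=0.085714·0.600000=0.0514; V=0.600000+0.085714+0.051429=0.7371
k=3 load: inc=0.051429, refl=0.051429·0.142857=0.0073; V=0.685714+0.051429+0.007347=0.7445
k=4 src: inc=0.007347, refl=0.007347·0.600000=0.0044; V=0.737143+0.007347+0.004408=0.7489
k=5 load: inc=0.004408, refl=0.004408·0.142857=0.0006; V=0.744490+0.004408+0.000630=0.7495
k=6 src: inc=0.000630, refl=0.000630·0.600000=0.0004; V=0.748898+0.000630+0.000378=0.7499
k=7 load: inc=0.000378, refl=0.000378·0.142857=0.0001; V=0.749528+0.000378+0.000054=0.7500
k=8 src: inc=0.000054, refl=0.000054·0.600000=0.0000; V=0.749906+0.000054+0.000032=0.7500
k=9 load: inc=0.000032, refl=0.000032·0.142857=0.0000; V=0.749960+0.000032+0.000005=0.7500

0 0 source 0.6000
1 4 load 0.6857
2 8 source 0.7371
3 12 load 0.7445
4 16 source 0.7489
5 20 load 0.7495
6 24 source 0.7499
7 28 load 0.7500
8 32 source 0.7500
9 36 load 0.7500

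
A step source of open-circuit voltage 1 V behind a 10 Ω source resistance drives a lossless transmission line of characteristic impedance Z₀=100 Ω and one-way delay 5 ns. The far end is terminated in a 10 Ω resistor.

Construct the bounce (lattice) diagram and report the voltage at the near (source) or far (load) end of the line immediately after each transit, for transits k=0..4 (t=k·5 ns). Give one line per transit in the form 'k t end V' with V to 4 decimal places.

Γ_L=-0.818182, Γ_S=-0.818182; launch V₁=1·100/110=0.909091
k=0 src: V=0.9091
k=1 load: inc=0.909091, refl=0.909091·-0.818182=-0.7438; V=0.000000+0.909091+-0.743802=0.1653
k=2 src: inc=-0.743802, refl=-0.743802·-0.818182=0.6086; V=0.909091+-0.743802+0.608565=0.7739
k=3 load: inc=0.608565, refl=0.608565·-0.818182=-0.4979; V=0.165289+0.608565+-0.497917=0.2759
k=4 src: inc=-0.497917, refl=-0.497917·-0.818182=0.4074; V=0.773854+-0.497917+0.407386=0.6833

0 0 source 0.9091
1 5 load 0.1653
2 10 source 0.7739
3 15 load 0.2759
4 20 source 0.6833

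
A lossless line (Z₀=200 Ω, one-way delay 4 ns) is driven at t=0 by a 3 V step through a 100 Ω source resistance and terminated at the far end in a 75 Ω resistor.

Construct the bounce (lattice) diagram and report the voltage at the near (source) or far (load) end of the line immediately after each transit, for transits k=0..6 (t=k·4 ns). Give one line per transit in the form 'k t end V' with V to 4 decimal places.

Γ_L=-0.454545, Γ_S=-0.333333; launch V₁=3·200/300=2.000000
k=0 src: V=2.0000
k=1 load: inc=2.000000, refl=2.000000·-0.454545=-0.9091; V=0.000000+2.000000+-0.909091=1.0909
k=2 src: inc=-0.909091, refl=-0.909091·-0.333333=0.3030; V=2.000000+-0.909091+0.303030=1.3939
k=3 load: inc=0.303030, refl=0.303030·-0.454545=-0.1377; V=1.090909+0.303030+-0.137741=1.2562
k=4 src: inc=-0.137741, refl=-0.137741·-0.333333=0.0459; V=1.393939+-0.137741+0.045914=1.3021
k=5 load: inc=0.045914, refl=0.045914·-0.454545=-0.0209; V=1.256198+0.045914+-0.020870=1.2812
k=6 src: inc=-0.020870, refl=-0.020870·-0.333333=0.0070; V=1.302112+-0.020870+0.006957=1.2882

0 0 source 2.0000
1 4 load 1.0909
2 8 source 1.3939
3 12 load 1.2562
4 16 source 1.3021
5 20 load 1.2812
6 24 source 1.2882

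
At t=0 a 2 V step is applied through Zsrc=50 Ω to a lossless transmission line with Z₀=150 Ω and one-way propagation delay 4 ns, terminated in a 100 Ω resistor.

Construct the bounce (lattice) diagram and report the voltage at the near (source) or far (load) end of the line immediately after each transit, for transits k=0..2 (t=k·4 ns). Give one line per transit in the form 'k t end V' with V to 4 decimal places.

Γ_L=-0.200000, Γ_S=-0.500000; launch V₁=2·150/200=1.500000
k=0 src: V=1.5000
k=1 load: inc=1.500000, refl=1.500000·-0.200000=-0.3000; V=0.000000+1.500000+-0.300000=1.2000
k=2 src: inc=-0.300000, refl=-0.300000·-0.500000=0.1500; V=1.500000+-0.300000+0.150000=1.3500

0 0 source 1.5000
1 4 load 1.2000
2 8 source 1.3500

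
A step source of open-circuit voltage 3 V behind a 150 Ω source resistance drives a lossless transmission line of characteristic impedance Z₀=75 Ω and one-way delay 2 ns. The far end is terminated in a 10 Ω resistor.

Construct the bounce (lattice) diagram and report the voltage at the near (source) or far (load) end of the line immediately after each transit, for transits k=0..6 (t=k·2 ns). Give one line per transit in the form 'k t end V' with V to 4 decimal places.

0 0 source 1.0000
1 2 load 0.2353
2 4 source -0.0196
3 6 load 0.1753
4 8 source 0.2403
5 10 load 0.1906
6 12 source 0.1740

Γ_L=-0.764706, Γ_S=0.333333; launch V₁=3·75/225=1.000000
k=0 src: V=1.0000
k=1 load: inc=1.000000, refl=1.000000·-0.764706=-0.7647; V=0.000000+1.000000+-0.764706=0.2353
k=2 src: inc=-0.764706, refl=-0.764706·0.333333=-0.2549; V=1.000000+-0.764706+-0.254902=-0.0196
k=3 load: inc=-0.254902, refl=-0.254902·-0.764706=0.1949; V=0.235294+-0.254902+0.194925=0.1753
k=4 src: inc=0.194925, refl=0.194925·0.333333=0.0650; V=-0.019608+0.194925+0.064975=0.2403
k=5 load: inc=0.064975, refl=0.064975·-0.764706=-0.0497; V=0.175317+0.064975+-0.049687=0.1906
k=6 src: inc=-0.049687, refl=-0.049687·0.333333=-0.0166; V=0.240292+-0.049687+-0.016562=0.1740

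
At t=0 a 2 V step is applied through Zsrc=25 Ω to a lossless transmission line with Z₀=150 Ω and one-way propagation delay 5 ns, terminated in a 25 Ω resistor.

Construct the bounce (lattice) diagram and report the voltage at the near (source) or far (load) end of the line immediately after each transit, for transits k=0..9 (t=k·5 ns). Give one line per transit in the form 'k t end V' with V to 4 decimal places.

0 0 source 1.7143
1 5 load 0.4898
2 10 source 1.3644
3 15 load 0.7397
4 20 source 1.1859
5 25 load 0.8672
6 30 source 1.0949
7 35 load 0.9322
8 40 source 1.0484
9 45 load 0.9654

Γ_L=-0.714286, Γ_S=-0.714286; launch V₁=2·150/175=1.714286
k=0 src: V=1.7143
k=1 load: inc=1.714286, refl=1.714286·-0.714286=-1.2245; V=0.000000+1.714286+-1.224490=0.4898
k=2 src: inc=-1.224490, refl=-1.224490·-0.714286=0.8746; V=1.714286+-1.224490+0.874636=1.3644
k=3 load: inc=0.874636, refl=0.874636·-0.714286=-0.6247; V=0.489796+0.874636+-0.624740=0.7397
k=4 src: inc=-0.624740, refl=-0.624740·-0.714286=0.4462; V=1.364431+-0.624740+0.446243=1.1859
k=5 load: inc=0.446243, refl=0.446243·-0.714286=-0.3187; V=0.739692+0.446243+-0.318745=0.8672
k=6 src: inc=-0.318745, refl=-0.318745·-0.714286=0.2277; V=1.185934+-0.318745+0.227675=1.0949
k=7 load: inc=0.227675, refl=0.227675·-0.714286=-0.1626; V=0.867190+0.227675+-0.162625=0.9322
k=8 src: inc=-0.162625, refl=-0.162625·-0.714286=0.1162; V=1.094865+-0.162625+0.116161=1.0484
k=9 load: inc=0.116161, refl=0.116161·-0.714286=-0.0830; V=0.932240+0.116161+-0.082972=0.9654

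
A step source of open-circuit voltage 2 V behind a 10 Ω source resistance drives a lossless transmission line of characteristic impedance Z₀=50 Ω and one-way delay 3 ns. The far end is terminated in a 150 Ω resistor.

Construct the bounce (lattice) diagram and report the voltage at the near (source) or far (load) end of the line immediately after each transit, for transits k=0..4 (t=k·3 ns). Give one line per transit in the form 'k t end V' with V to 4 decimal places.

Γ_L=0.500000, Γ_S=-0.666667; launch V₁=2·50/60=1.666667
k=0 src: V=1.6667
k=1 load: inc=1.666667, refl=1.666667·0.500000=0.8333; V=0.000000+1.666667+0.833333=2.5000
k=2 src: inc=0.833333, refl=0.833333·-0.666667=-0.5556; V=1.666667+0.833333+-0.555556=1.9444
k=3 load: inc=-0.555556, refl=-0.555556·0.500000=-0.2778; V=2.500000+-0.555556+-0.277778=1.6667
k=4 src: inc=-0.277778, refl=-0.277778·-0.666667=0.1852; V=1.944444+-0.277778+0.185185=1.8519

0 0 source 1.6667
1 3 load 2.5000
2 6 source 1.9444
3 9 load 1.6667
4 12 source 1.8519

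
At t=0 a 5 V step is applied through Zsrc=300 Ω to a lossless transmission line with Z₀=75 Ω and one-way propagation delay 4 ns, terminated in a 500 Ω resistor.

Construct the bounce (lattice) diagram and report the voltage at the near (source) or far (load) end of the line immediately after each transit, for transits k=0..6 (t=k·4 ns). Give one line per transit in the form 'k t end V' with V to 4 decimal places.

Γ_L=0.739130, Γ_S=0.600000; launch V₁=5·75/375=1.000000
k=0 src: V=1.0000
k=1 load: inc=1.000000, refl=1.000000·0.739130=0.7391; V=0.000000+1.000000+0.739130=1.7391
k=2 src: inc=0.739130, refl=0.739130·0.600000=0.4435; V=1.000000+0.739130+0.443478=2.1826
k=3 load: inc=0.443478, refl=0.443478·0.739130=0.3278; V=1.739130+0.443478+0.327788=2.5104
k=4 src: inc=0.327788, refl=0.327788·0.600000=0.1967; V=2.182609+0.327788+0.196673=2.7071
k=5 load: inc=0.196673, refl=0.196673·0.739130=0.1454; V=2.510397+0.196673+0.145367=2.8524
k=6 src: inc=0.145367, refl=0.145367·0.600000=0.0872; V=2.707070+0.145367+0.087220=2.9397

0 0 source 1.0000
1 4 load 1.7391
2 8 source 2.1826
3 12 load 2.5104
4 16 source 2.7071
5 20 load 2.8524
6 24 source 2.9397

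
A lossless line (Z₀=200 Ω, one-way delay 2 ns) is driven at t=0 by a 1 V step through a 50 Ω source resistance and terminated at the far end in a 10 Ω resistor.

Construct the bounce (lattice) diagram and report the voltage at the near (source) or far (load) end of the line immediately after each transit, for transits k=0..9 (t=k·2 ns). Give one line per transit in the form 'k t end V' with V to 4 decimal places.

0 0 source 0.8000
1 2 load 0.0762
2 4 source 0.5105
3 6 load 0.1176
4 8 source 0.3533
5 10 load 0.1400
6 12 source 0.2680
7 14 load 0.1522
8 16 source 0.2217
9 18 load 0.1588

Γ_L=-0.904762, Γ_S=-0.600000; launch V₁=1·200/250=0.800000
k=0 src: V=0.8000
k=1 load: inc=0.800000, refl=0.800000·-0.904762=-0.7238; V=0.000000+0.800000+-0.723810=0.0762
k=2 src: inc=-0.723810, refl=-0.723810·-0.600000=0.4343; V=0.800000+-0.723810+0.434286=0.5105
k=3 load: inc=0.434286, refl=0.434286·-0.904762=-0.3929; V=0.076190+0.434286+-0.392925=0.1176
k=4 src: inc=-0.392925, refl=-0.392925·-0.600000=0.2358; V=0.510476+-0.392925+0.235755=0.3533
k=5 load: inc=0.235755, refl=0.235755·-0.904762=-0.2133; V=0.117551+0.235755+-0.213302=0.1400
k=6 src: inc=-0.213302, refl=-0.213302·-0.600000=0.1280; V=0.353306+-0.213302+0.127981=0.2680
k=7 load: inc=0.127981, refl=0.127981·-0.904762=-0.1158; V=0.140004+0.127981+-0.115793=0.1522
k=8 src: inc=-0.115793, refl=-0.115793·-0.600000=0.0695; V=0.267985+-0.115793+0.069476=0.2217
k=9 load: inc=0.069476, refl=0.069476·-0.904762=-0.0629; V=0.152193+0.069476+-0.062859=0.1588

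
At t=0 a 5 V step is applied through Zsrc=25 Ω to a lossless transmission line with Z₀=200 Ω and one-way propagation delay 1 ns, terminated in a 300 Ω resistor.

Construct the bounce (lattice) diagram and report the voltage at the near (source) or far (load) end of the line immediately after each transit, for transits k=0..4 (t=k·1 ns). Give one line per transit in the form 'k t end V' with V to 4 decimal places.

0 0 source 4.4444
1 1 load 5.3333
2 2 source 4.6420
3 3 load 4.5037
4 4 source 4.6112

Γ_L=0.200000, Γ_S=-0.777778; launch V₁=5·200/225=4.444444
k=0 src: V=4.4444
k=1 load: inc=4.444444, refl=4.444444·0.200000=0.8889; V=0.000000+4.444444+0.888889=5.3333
k=2 src: inc=0.888889, refl=0.888889·-0.777778=-0.6914; V=4.444444+0.888889+-0.691358=4.6420
k=3 load: inc=-0.691358, refl=-0.691358·0.200000=-0.1383; V=5.333333+-0.691358+-0.138272=4.5037
k=4 src: inc=-0.138272, refl=-0.138272·-0.777778=0.1075; V=4.641975+-0.138272+0.107545=4.6112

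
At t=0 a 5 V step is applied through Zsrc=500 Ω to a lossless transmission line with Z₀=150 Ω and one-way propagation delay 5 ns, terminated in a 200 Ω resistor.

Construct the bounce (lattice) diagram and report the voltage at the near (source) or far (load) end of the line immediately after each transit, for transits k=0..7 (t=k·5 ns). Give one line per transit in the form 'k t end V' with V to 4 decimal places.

Γ_L=0.142857, Γ_S=0.538462; launch V₁=5·150/650=1.153846
k=0 src: V=1.1538
k=1 load: inc=1.153846, refl=1.153846·0.142857=0.1648; V=0.000000+1.153846+0.164835=1.3187
k=2 src: inc=0.164835, refl=0.164835·0.538462=0.0888; V=1.153846+0.164835+0.088757=1.4074
k=3 load: inc=0.088757, refl=0.088757·0.142857=0.0127; V=1.318681+0.088757+0.012680=1.4201
k=4 src: inc=0.012680, refl=0.012680·0.538462=0.0068; V=1.407439+0.012680+0.006827=1.4269
k=5 load: inc=0.006827, refl=0.006827·0.142857=0.0010; V=1.420118+0.006827+0.000975=1.4279
k=6 src: inc=0.000975, refl=0.000975·0.538462=0.0005; V=1.426946+0.000975+0.000525=1.4284
k=7 load: inc=0.000525, refl=0.000525·0.142857=0.0001; V=1.427921+0.000525+0.000075=1.4285

0 0 source 1.1538
1 5 load 1.3187
2 10 source 1.4074
3 15 load 1.4201
4 20 source 1.4269
5 25 load 1.4279
6 30 source 1.4284
7 35 load 1.4285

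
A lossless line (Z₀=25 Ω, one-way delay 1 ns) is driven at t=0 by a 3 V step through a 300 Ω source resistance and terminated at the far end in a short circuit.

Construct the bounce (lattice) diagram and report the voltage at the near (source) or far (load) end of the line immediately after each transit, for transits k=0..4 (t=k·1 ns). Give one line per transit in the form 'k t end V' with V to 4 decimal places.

Γ_L=-1.000000, Γ_S=0.846154; launch V₁=3·25/325=0.230769
k=0 src: V=0.2308
k=1 load: inc=0.230769, refl=0.230769·-1.000000=-0.2308; V=0.000000+0.230769+-0.230769=0.0000
k=2 src: inc=-0.230769, refl=-0.230769·0.846154=-0.1953; V=0.230769+-0.230769+-0.195266=-0.1953
k=3 load: inc=-0.195266, refl=-0.195266·-1.000000=0.1953; V=0.000000+-0.195266+0.195266=0.0000
k=4 src: inc=0.195266, refl=0.195266·0.846154=0.1652; V=-0.195266+0.195266+0.165225=0.1652

0 0 source 0.2308
1 1 load 0.0000
2 2 source -0.1953
3 3 load 0.0000
4 4 source 0.1652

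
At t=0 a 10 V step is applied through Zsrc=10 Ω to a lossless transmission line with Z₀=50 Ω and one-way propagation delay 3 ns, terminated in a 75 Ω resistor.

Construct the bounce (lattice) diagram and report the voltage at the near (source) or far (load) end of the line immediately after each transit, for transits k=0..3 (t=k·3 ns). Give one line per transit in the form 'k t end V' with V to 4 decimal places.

0 0 source 8.3333
1 3 load 10.0000
2 6 source 8.8889
3 9 load 8.6667

Γ_L=0.200000, Γ_S=-0.666667; launch V₁=10·50/60=8.333333
k=0 src: V=8.3333
k=1 load: inc=8.333333, refl=8.333333·0.200000=1.6667; V=0.000000+8.333333+1.666667=10.0000
k=2 src: inc=1.666667, refl=1.666667·-0.666667=-1.1111; V=8.333333+1.666667+-1.111111=8.8889
k=3 load: inc=-1.111111, refl=-1.111111·0.200000=-0.2222; V=10.000000+-1.111111+-0.222222=8.6667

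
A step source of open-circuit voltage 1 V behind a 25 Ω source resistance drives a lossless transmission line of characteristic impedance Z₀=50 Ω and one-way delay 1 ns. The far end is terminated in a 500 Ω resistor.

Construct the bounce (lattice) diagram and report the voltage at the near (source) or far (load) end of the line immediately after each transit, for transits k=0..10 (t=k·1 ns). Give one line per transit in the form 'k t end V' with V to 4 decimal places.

Γ_L=0.818182, Γ_S=-0.333333; launch V₁=1·50/75=0.666667
k=0 src: V=0.6667
k=1 load: inc=0.666667, refl=0.666667·0.818182=0.5455; V=0.000000+0.666667+0.545455=1.2121
k=2 src: inc=0.545455, refl=0.545455·-0.333333=-0.1818; V=0.666667+0.545455+-0.181818=1.0303
k=3 load: inc=-0.181818, refl=-0.181818·0.818182=-0.1488; V=1.212121+-0.181818+-0.148760=0.8815
k=4 src: inc=-0.148760, refl=-0.148760·-0.333333=0.0496; V=1.030303+-0.148760+0.049587=0.9311
k=5 load: inc=0.049587, refl=0.049587·0.818182=0.0406; V=0.881543+0.049587+0.040571=0.9717
k=6 src: inc=0.040571, refl=0.040571·-0.333333=-0.0135; V=0.931129+0.040571+-0.013524=0.9582
k=7 load: inc=-0.013524, refl=-0.013524·0.818182=-0.0111; V=0.971700+-0.013524+-0.011065=0.9471
k=8 src: inc=-0.011065, refl=-0.011065·-0.333333=0.0037; V=0.958177+-0.011065+0.003688=0.9508
k=9 load: inc=0.003688, refl=0.003688·0.818182=0.0030; V=0.947112+0.003688+0.003018=0.9538
k=10 src: inc=0.003018, refl=0.003018·-0.333333=-0.0010; V=0.950800+0.003018+-0.001006=0.9528

0 0 source 0.6667
1 1 load 1.2121
2 2 source 1.0303
3 3 load 0.8815
4 4 source 0.9311
5 5 load 0.9717
6 6 source 0.9582
7 7 load 0.9471
8 8 source 0.9508
9 9 load 0.9538
10 10 source 0.9528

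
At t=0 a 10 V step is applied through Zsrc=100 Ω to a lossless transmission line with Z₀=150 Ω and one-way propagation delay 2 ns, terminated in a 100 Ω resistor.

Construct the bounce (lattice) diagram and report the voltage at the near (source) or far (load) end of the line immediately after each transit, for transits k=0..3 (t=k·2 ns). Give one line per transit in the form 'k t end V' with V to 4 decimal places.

Γ_L=-0.200000, Γ_S=-0.200000; launch V₁=10·150/250=6.000000
k=0 src: V=6.0000
k=1 load: inc=6.000000, refl=6.000000·-0.200000=-1.2000; V=0.000000+6.000000+-1.200000=4.8000
k=2 src: inc=-1.200000, refl=-1.200000·-0.200000=0.2400; V=6.000000+-1.200000+0.240000=5.0400
k=3 load: inc=0.240000, refl=0.240000·-0.200000=-0.0480; V=4.800000+0.240000+-0.048000=4.9920

0 0 source 6.0000
1 2 load 4.8000
2 4 source 5.0400
3 6 load 4.9920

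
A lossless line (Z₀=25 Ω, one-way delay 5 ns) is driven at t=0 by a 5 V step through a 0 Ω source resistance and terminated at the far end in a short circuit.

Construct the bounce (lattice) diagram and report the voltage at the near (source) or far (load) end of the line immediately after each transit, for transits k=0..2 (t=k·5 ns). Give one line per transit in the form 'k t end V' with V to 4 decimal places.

0 0 source 5.0000
1 5 load 0.0000
2 10 source 5.0000

Γ_L=-1.000000, Γ_S=-1.000000; launch V₁=5·25/25=5.000000
k=0 src: V=5.0000
k=1 load: inc=5.000000, refl=5.000000·-1.000000=-5.0000; V=0.000000+5.000000+-5.000000=0.0000
k=2 src: inc=-5.000000, refl=-5.000000·-1.000000=5.0000; V=5.000000+-5.000000+5.000000=5.0000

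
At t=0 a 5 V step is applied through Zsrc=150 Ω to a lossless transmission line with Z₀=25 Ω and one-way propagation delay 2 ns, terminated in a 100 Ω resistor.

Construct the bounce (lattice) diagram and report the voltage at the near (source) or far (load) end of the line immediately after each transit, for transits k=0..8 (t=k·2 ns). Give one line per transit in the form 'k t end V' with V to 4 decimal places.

Γ_L=0.600000, Γ_S=0.714286; launch V₁=5·25/175=0.714286
k=0 src: V=0.7143
k=1 load: inc=0.714286, refl=0.714286·0.600000=0.4286; V=0.000000+0.714286+0.428571=1.1429
k=2 src: inc=0.428571, refl=0.428571·0.714286=0.3061; V=0.714286+0.428571+0.306122=1.4490
k=3 load: inc=0.306122, refl=0.306122·0.600000=0.1837; V=1.142857+0.306122+0.183673=1.6327
k=4 src: inc=0.183673, refl=0.183673·0.714286=0.1312; V=1.448980+0.183673+0.131195=1.7638
k=5 load: inc=0.131195, refl=0.131195·0.600000=0.0787; V=1.632653+0.131195+0.078717=1.8426
k=6 src: inc=0.078717, refl=0.078717·0.714286=0.0562; V=1.763848+0.078717+0.056227=1.8988
k=7 load: inc=0.056227, refl=0.056227·0.600000=0.0337; V=1.842566+0.056227+0.033736=1.9325
k=8 src: inc=0.033736, refl=0.033736·0.714286=0.0241; V=1.898792+0.033736+0.024097=1.9566

0 0 source 0.7143
1 2 load 1.1429
2 4 source 1.4490
3 6 load 1.6327
4 8 source 1.7638
5 10 load 1.8426
6 12 source 1.8988
7 14 load 1.9325
8 16 source 1.9566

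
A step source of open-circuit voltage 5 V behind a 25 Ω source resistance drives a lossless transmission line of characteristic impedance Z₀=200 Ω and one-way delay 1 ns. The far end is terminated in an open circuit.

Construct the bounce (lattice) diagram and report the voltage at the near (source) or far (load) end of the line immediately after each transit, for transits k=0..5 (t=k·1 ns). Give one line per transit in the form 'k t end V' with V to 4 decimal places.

Γ_L=1.000000, Γ_S=-0.777778; launch V₁=5·200/225=4.444444
k=0 src: V=4.4444
k=1 load: inc=4.444444, refl=4.444444·1.000000=4.4444; V=0.000000+4.444444+4.444444=8.8889
k=2 src: inc=4.444444, refl=4.444444·-0.777778=-3.4568; V=4.444444+4.444444+-3.456790=5.4321
k=3 load: inc=-3.456790, refl=-3.456790·1.000000=-3.4568; V=8.888889+-3.456790+-3.456790=1.9753
k=4 src: inc=-3.456790, refl=-3.456790·-0.777778=2.6886; V=5.432099+-3.456790+2.688615=4.6639
k=5 load: inc=2.688615, refl=2.688615·1.000000=2.6886; V=1.975309+2.688615+2.688615=7.3525

0 0 source 4.4444
1 1 load 8.8889
2 2 source 5.4321
3 3 load 1.9753
4 4 source 4.6639
5 5 load 7.3525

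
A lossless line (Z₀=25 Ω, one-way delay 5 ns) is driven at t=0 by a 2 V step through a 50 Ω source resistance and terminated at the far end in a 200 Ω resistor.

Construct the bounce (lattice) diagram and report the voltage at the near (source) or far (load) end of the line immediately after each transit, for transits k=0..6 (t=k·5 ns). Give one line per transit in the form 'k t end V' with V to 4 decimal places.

Γ_L=0.777778, Γ_S=0.333333; launch V₁=2·25/75=0.666667
k=0 src: V=0.6667
k=1 load: inc=0.666667, refl=0.666667·0.777778=0.5185; V=0.000000+0.666667+0.518519=1.1852
k=2 src: inc=0.518519, refl=0.518519·0.333333=0.1728; V=0.666667+0.518519+0.172840=1.3580
k=3 load: inc=0.172840, refl=0.172840·0.777778=0.1344; V=1.185185+0.172840+0.134431=1.4925
k=4 src: inc=0.134431, refl=0.134431·0.333333=0.0448; V=1.358025+0.134431+0.044810=1.5373
k=5 load: inc=0.044810, refl=0.044810·0.777778=0.0349; V=1.492455+0.044810+0.034852=1.5721
k=6 src: inc=0.034852, refl=0.034852·0.333333=0.0116; V=1.537266+0.034852+0.011617=1.5837

0 0 source 0.6667
1 5 load 1.1852
2 10 source 1.3580
3 15 load 1.4925
4 20 source 1.5373
5 25 load 1.5721
6 30 source 1.5837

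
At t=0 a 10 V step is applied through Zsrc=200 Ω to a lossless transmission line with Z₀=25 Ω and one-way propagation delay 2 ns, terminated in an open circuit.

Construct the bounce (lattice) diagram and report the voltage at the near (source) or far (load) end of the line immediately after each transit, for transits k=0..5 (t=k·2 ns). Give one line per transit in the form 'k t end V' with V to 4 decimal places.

Γ_L=1.000000, Γ_S=0.777778; launch V₁=10·25/225=1.111111
k=0 src: V=1.1111
k=1 load: inc=1.111111, refl=1.111111·1.000000=1.1111; V=0.000000+1.111111+1.111111=2.2222
k=2 src: inc=1.111111, refl=1.111111·0.777778=0.8642; V=1.111111+1.111111+0.864198=3.0864
k=3 load: inc=0.864198, refl=0.864198·1.000000=0.8642; V=2.222222+0.864198+0.864198=3.9506
k=4 src: inc=0.864198, refl=0.864198·0.777778=0.6722; V=3.086420+0.864198+0.672154=4.6228
k=5 load: inc=0.672154, refl=0.672154·1.000000=0.6722; V=3.950617+0.672154+0.672154=5.2949

0 0 source 1.1111
1 2 load 2.2222
2 4 source 3.0864
3 6 load 3.9506
4 8 source 4.6228
5 10 load 5.2949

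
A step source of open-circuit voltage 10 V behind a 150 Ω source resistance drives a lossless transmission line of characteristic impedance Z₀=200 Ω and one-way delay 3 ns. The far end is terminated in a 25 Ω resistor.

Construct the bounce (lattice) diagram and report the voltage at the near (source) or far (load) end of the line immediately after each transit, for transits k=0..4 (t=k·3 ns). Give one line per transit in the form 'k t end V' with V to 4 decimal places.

Γ_L=-0.777778, Γ_S=-0.142857; launch V₁=10·200/350=5.714286
k=0 src: V=5.7143
k=1 load: inc=5.714286, refl=5.714286·-0.777778=-4.4444; V=0.000000+5.714286+-4.444444=1.2698
k=2 src: inc=-4.444444, refl=-4.444444·-0.142857=0.6349; V=5.714286+-4.444444+0.634921=1.9048
k=3 load: inc=0.634921, refl=0.634921·-0.777778=-0.4938; V=1.269841+0.634921+-0.493827=1.4109
k=4 src: inc=-0.493827, refl=-0.493827·-0.142857=0.0705; V=1.904762+-0.493827+0.070547=1.4815

0 0 source 5.7143
1 3 load 1.2698
2 6 source 1.9048
3 9 load 1.4109
4 12 source 1.4815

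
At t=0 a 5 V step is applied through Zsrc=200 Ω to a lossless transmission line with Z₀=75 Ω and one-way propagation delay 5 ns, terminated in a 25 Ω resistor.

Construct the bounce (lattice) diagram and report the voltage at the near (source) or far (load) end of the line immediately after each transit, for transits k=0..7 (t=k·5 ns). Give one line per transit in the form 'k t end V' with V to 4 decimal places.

0 0 source 1.3636
1 5 load 0.6818
2 10 source 0.3719
3 15 load 0.5269
4 20 source 0.5973
5 25 load 0.5621
6 30 source 0.5461
7 35 load 0.5541

Γ_L=-0.500000, Γ_S=0.454545; launch V₁=5·75/275=1.363636
k=0 src: V=1.3636
k=1 load: inc=1.363636, refl=1.363636·-0.500000=-0.6818; V=0.000000+1.363636+-0.681818=0.6818
k=2 src: inc=-0.681818, refl=-0.681818·0.454545=-0.3099; V=1.363636+-0.681818+-0.309917=0.3719
k=3 load: inc=-0.309917, refl=-0.309917·-0.500000=0.1550; V=0.681818+-0.309917+0.154959=0.5269
k=4 src: inc=0.154959, refl=0.154959·0.454545=0.0704; V=0.371901+0.154959+0.070436=0.5973
k=5 load: inc=0.070436, refl=0.070436·-0.500000=-0.0352; V=0.526860+0.070436+-0.035218=0.5621
k=6 src: inc=-0.035218, refl=-0.035218·0.454545=-0.0160; V=0.597295+-0.035218+-0.016008=0.5461
k=7 load: inc=-0.016008, refl=-0.016008·-0.500000=0.0080; V=0.562077+-0.016008+0.008004=0.5541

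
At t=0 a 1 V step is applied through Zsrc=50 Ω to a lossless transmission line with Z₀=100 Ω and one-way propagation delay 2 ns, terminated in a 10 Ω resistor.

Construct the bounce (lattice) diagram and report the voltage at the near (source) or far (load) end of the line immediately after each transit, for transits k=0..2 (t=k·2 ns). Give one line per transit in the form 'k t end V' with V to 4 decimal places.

Γ_L=-0.818182, Γ_S=-0.333333; launch V₁=1·100/150=0.666667
k=0 src: V=0.6667
k=1 load: inc=0.666667, refl=0.666667·-0.818182=-0.5455; V=0.000000+0.666667+-0.545455=0.1212
k=2 src: inc=-0.545455, refl=-0.545455·-0.333333=0.1818; V=0.666667+-0.545455+0.181818=0.3030

0 0 source 0.6667
1 2 load 0.1212
2 4 source 0.3030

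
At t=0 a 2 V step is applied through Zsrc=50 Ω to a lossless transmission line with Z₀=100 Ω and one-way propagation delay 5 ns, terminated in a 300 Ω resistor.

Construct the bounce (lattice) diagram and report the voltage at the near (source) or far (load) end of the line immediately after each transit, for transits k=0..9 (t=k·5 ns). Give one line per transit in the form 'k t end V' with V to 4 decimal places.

0 0 source 1.3333
1 5 load 2.0000
2 10 source 1.7778
3 15 load 1.6667
4 20 source 1.7037
5 25 load 1.7222
6 30 source 1.7160
7 35 load 1.7130
8 40 source 1.7140
9 45 load 1.7145

Γ_L=0.500000, Γ_S=-0.333333; launch V₁=2·100/150=1.333333
k=0 src: V=1.3333
k=1 load: inc=1.333333, refl=1.333333·0.500000=0.6667; V=0.000000+1.333333+0.666667=2.0000
k=2 src: inc=0.666667, refl=0.666667·-0.333333=-0.2222; V=1.333333+0.666667+-0.222222=1.7778
k=3 load: inc=-0.222222, refl=-0.222222·0.500000=-0.1111; V=2.000000+-0.222222+-0.111111=1.6667
k=4 src: inc=-0.111111, refl=-0.111111·-0.333333=0.0370; V=1.777778+-0.111111+0.037037=1.7037
k=5 load: inc=0.037037, refl=0.037037·0.500000=0.0185; V=1.666667+0.037037+0.018519=1.7222
k=6 src: inc=0.018519, refl=0.018519·-0.333333=-0.0062; V=1.703704+0.018519+-0.006173=1.7160
k=7 load: inc=-0.006173, refl=-0.006173·0.500000=-0.0031; V=1.722222+-0.006173+-0.003086=1.7130
k=8 src: inc=-0.003086, refl=-0.003086·-0.333333=0.0010; V=1.716049+-0.003086+0.001029=1.7140
k=9 load: inc=0.001029, refl=0.001029·0.500000=0.0005; V=1.712963+0.001029+0.000514=1.7145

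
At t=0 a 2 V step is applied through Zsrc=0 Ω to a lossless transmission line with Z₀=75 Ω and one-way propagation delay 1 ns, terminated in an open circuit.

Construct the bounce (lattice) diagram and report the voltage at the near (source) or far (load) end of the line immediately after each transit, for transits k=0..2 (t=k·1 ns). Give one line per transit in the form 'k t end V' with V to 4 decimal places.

0 0 source 2.0000
1 1 load 4.0000
2 2 source 2.0000

Γ_L=1.000000, Γ_S=-1.000000; launch V₁=2·75/75=2.000000
k=0 src: V=2.0000
k=1 load: inc=2.000000, refl=2.000000·1.000000=2.0000; V=0.000000+2.000000+2.000000=4.0000
k=2 src: inc=2.000000, refl=2.000000·-1.000000=-2.0000; V=2.000000+2.000000+-2.000000=2.0000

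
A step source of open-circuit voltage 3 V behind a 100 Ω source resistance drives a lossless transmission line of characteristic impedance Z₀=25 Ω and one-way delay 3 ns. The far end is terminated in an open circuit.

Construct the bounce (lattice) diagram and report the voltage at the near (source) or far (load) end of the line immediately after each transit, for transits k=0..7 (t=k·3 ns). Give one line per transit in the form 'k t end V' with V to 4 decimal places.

Γ_L=1.000000, Γ_S=0.600000; launch V₁=3·25/125=0.600000
k=0 src: V=0.6000
k=1 load: inc=0.600000, refl=0.600000·1.000000=0.6000; V=0.000000+0.600000+0.600000=1.2000
k=2 src: inc=0.600000, refl=0.600000·0.600000=0.3600; V=0.600000+0.600000+0.360000=1.5600
k=3 load: inc=0.360000, refl=0.360000·1.000000=0.3600; V=1.200000+0.360000+0.360000=1.9200
k=4 src: inc=0.360000, refl=0.360000·0.600000=0.2160; V=1.560000+0.360000+0.216000=2.1360
k=5 load: inc=0.216000, refl=0.216000·1.000000=0.2160; V=1.920000+0.216000+0.216000=2.3520
k=6 src: inc=0.216000, refl=0.216000·0.600000=0.1296; V=2.136000+0.216000+0.129600=2.4816
k=7 load: inc=0.129600, refl=0.129600·1.000000=0.1296; V=2.352000+0.129600+0.129600=2.6112

0 0 source 0.6000
1 3 load 1.2000
2 6 source 1.5600
3 9 load 1.9200
4 12 source 2.1360
5 15 load 2.3520
6 18 source 2.4816
7 21 load 2.6112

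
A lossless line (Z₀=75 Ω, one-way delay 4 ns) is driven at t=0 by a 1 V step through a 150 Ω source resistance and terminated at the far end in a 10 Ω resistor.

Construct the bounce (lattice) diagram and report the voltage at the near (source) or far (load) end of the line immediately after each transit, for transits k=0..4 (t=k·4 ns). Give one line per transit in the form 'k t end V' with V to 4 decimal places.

0 0 source 0.3333
1 4 load 0.0784
2 8 source -0.0065
3 12 load 0.0584
4 16 source 0.0801

Γ_L=-0.764706, Γ_S=0.333333; launch V₁=1·75/225=0.333333
k=0 src: V=0.3333
k=1 load: inc=0.333333, refl=0.333333·-0.764706=-0.2549; V=0.000000+0.333333+-0.254902=0.0784
k=2 src: inc=-0.254902, refl=-0.254902·0.333333=-0.0850; V=0.333333+-0.254902+-0.084967=-0.0065
k=3 load: inc=-0.084967, refl=-0.084967·-0.764706=0.0650; V=0.078431+-0.084967+0.064975=0.0584
k=4 src: inc=0.064975, refl=0.064975·0.333333=0.0217; V=-0.006536+0.064975+0.021658=0.0801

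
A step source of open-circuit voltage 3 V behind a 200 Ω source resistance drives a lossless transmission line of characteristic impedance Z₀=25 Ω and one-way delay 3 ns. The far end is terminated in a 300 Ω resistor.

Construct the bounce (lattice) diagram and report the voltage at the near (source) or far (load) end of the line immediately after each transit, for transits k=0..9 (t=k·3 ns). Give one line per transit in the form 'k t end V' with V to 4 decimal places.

Γ_L=0.846154, Γ_S=0.777778; launch V₁=3·25/225=0.333333
k=0 src: V=0.3333
k=1 load: inc=0.333333, refl=0.333333·0.846154=0.2821; V=0.000000+0.333333+0.282051=0.6154
k=2 src: inc=0.282051, refl=0.282051·0.777778=0.2194; V=0.333333+0.282051+0.219373=0.8348
k=3 load: inc=0.219373, refl=0.219373·0.846154=0.1856; V=0.615385+0.219373+0.185623=1.0204
k=4 src: inc=0.185623, refl=0.185623·0.777778=0.1444; V=0.834758+0.185623+0.144374=1.1648
k=5 load: inc=0.144374, refl=0.144374·0.846154=0.1222; V=1.020381+0.144374+0.122162=1.2869
k=6 src: inc=0.122162, refl=0.122162·0.777778=0.0950; V=1.164755+0.122162+0.095015=1.3819
k=7 load: inc=0.095015, refl=0.095015·0.846154=0.0804; V=1.286918+0.095015+0.080398=1.4623
k=8 src: inc=0.080398, refl=0.080398·0.777778=0.0625; V=1.381933+0.080398+0.062531=1.5249
k=9 load: inc=0.062531, refl=0.062531·0.846154=0.0529; V=1.462330+0.062531+0.052911=1.5778

0 0 source 0.3333
1 3 load 0.6154
2 6 source 0.8348
3 9 load 1.0204
4 12 source 1.1648
5 15 load 1.2869
6 18 source 1.3819
7 21 load 1.4623
8 24 source 1.5249
9 27 load 1.5778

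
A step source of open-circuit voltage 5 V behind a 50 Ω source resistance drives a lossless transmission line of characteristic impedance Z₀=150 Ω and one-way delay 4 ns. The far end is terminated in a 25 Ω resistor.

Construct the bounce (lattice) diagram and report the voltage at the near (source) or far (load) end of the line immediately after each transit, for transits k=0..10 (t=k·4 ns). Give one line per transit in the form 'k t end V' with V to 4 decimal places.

0 0 source 3.7500
1 4 load 1.0714
2 8 source 2.4107
3 12 load 1.4541
4 16 source 1.9324
5 20 load 1.5907
6 24 source 1.7616
7 28 load 1.6396
8 32 source 1.7006
9 36 load 1.6570
10 40 source 1.6788

Γ_L=-0.714286, Γ_S=-0.500000; launch V₁=5·150/200=3.750000
k=0 src: V=3.7500
k=1 load: inc=3.750000, refl=3.750000·-0.714286=-2.6786; V=0.000000+3.750000+-2.678571=1.0714
k=2 src: inc=-2.678571, refl=-2.678571·-0.500000=1.3393; V=3.750000+-2.678571+1.339286=2.4107
k=3 load: inc=1.339286, refl=1.339286·-0.714286=-0.9566; V=1.071429+1.339286+-0.956633=1.4541
k=4 src: inc=-0.956633, refl=-0.956633·-0.500000=0.4783; V=2.410714+-0.956633+0.478316=1.9324
k=5 load: inc=0.478316, refl=0.478316·-0.714286=-0.3417; V=1.454082+0.478316+-0.341655=1.5907
k=6 src: inc=-0.341655, refl=-0.341655·-0.500000=0.1708; V=1.932398+-0.341655+0.170827=1.7616
k=7 load: inc=0.170827, refl=0.170827·-0.714286=-0.1220; V=1.590743+0.170827+-0.122019=1.6396
k=8 src: inc=-0.122019, refl=-0.122019·-0.500000=0.0610; V=1.761571+-0.122019+0.061010=1.7006
k=9 load: inc=0.061010, refl=0.061010·-0.714286=-0.0436; V=1.639551+0.061010+-0.043578=1.6570
k=10 src: inc=-0.043578, refl=-0.043578·-0.500000=0.0218; V=1.700561+-0.043578+0.021789=1.6788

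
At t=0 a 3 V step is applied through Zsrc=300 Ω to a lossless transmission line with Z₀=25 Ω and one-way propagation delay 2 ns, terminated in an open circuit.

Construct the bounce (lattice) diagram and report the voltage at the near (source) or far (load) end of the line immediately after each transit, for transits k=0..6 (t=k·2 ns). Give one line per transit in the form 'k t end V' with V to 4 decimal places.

0 0 source 0.2308
1 2 load 0.4615
2 4 source 0.6568
3 6 load 0.8521
4 8 source 1.0173
5 10 load 1.1825
6 12 source 1.3223

Γ_L=1.000000, Γ_S=0.846154; launch V₁=3·25/325=0.230769
k=0 src: V=0.2308
k=1 load: inc=0.230769, refl=0.230769·1.000000=0.2308; V=0.000000+0.230769+0.230769=0.4615
k=2 src: inc=0.230769, refl=0.230769·0.846154=0.1953; V=0.230769+0.230769+0.195266=0.6568
k=3 load: inc=0.195266, refl=0.195266·1.000000=0.1953; V=0.461538+0.195266+0.195266=0.8521
k=4 src: inc=0.195266, refl=0.195266·0.846154=0.1652; V=0.656805+0.195266+0.165225=1.0173
k=5 load: inc=0.165225, refl=0.165225·1.000000=0.1652; V=0.852071+0.165225+0.165225=1.1825
k=6 src: inc=0.165225, refl=0.165225·0.846154=0.1398; V=1.017296+0.165225+0.139806=1.3223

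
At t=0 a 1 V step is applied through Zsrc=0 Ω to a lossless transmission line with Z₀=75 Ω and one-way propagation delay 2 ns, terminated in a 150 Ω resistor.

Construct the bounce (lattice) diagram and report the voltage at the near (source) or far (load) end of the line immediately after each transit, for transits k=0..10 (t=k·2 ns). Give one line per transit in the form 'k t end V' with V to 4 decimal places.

Γ_L=0.333333, Γ_S=-1.000000; launch V₁=1·75/75=1.000000
k=0 src: V=1.0000
k=1 load: inc=1.000000, refl=1.000000·0.333333=0.3333; V=0.000000+1.000000+0.333333=1.3333
k=2 src: inc=0.333333, refl=0.333333·-1.000000=-0.3333; V=1.000000+0.333333+-0.333333=1.0000
k=3 load: inc=-0.333333, refl=-0.333333·0.333333=-0.1111; V=1.333333+-0.333333+-0.111111=0.8889
k=4 src: inc=-0.111111, refl=-0.111111·-1.000000=0.1111; V=1.000000+-0.111111+0.111111=1.0000
k=5 load: inc=0.111111, refl=0.111111·0.333333=0.0370; V=0.888889+0.111111+0.037037=1.0370
k=6 src: inc=0.037037, refl=0.037037·-1.000000=-0.0370; V=1.000000+0.037037+-0.037037=1.0000
k=7 load: inc=-0.037037, refl=-0.037037·0.333333=-0.0123; V=1.037037+-0.037037+-0.012346=0.9877
k=8 src: inc=-0.012346, refl=-0.012346·-1.000000=0.0123; V=1.000000+-0.012346+0.012346=1.0000
k=9 load: inc=0.012346, refl=0.012346·0.333333=0.0041; V=0.987654+0.012346+0.004115=1.0041
k=10 src: inc=0.004115, refl=0.004115·-1.000000=-0.0041; V=1.000000+0.004115+-0.004115=1.0000

0 0 source 1.0000
1 2 load 1.3333
2 4 source 1.0000
3 6 load 0.8889
4 8 source 1.0000
5 10 load 1.0370
6 12 source 1.0000
7 14 load 0.9877
8 16 source 1.0000
9 18 load 1.0041
10 20 source 1.0000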